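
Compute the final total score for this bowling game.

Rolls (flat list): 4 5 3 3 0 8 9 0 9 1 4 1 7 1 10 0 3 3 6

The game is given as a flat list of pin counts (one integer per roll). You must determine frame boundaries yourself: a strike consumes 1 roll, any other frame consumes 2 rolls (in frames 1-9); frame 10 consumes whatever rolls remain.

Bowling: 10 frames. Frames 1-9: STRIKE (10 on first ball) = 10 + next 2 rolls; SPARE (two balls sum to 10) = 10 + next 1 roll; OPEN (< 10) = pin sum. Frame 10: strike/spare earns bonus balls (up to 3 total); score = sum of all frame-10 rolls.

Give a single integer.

Frame 1: OPEN (4+5=9). Cumulative: 9
Frame 2: OPEN (3+3=6). Cumulative: 15
Frame 3: OPEN (0+8=8). Cumulative: 23
Frame 4: OPEN (9+0=9). Cumulative: 32
Frame 5: SPARE (9+1=10). 10 + next roll (4) = 14. Cumulative: 46
Frame 6: OPEN (4+1=5). Cumulative: 51
Frame 7: OPEN (7+1=8). Cumulative: 59
Frame 8: STRIKE. 10 + next two rolls (0+3) = 13. Cumulative: 72
Frame 9: OPEN (0+3=3). Cumulative: 75
Frame 10: OPEN. Sum of all frame-10 rolls (3+6) = 9. Cumulative: 84

Answer: 84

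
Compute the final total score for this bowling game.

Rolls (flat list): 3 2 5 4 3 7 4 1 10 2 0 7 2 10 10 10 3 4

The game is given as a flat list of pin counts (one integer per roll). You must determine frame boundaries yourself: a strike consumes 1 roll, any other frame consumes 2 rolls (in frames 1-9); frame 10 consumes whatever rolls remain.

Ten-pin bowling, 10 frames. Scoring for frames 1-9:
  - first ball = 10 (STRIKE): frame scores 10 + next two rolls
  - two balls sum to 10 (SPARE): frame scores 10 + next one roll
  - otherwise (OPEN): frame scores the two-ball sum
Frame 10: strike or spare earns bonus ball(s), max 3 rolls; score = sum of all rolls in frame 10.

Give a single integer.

Frame 1: OPEN (3+2=5). Cumulative: 5
Frame 2: OPEN (5+4=9). Cumulative: 14
Frame 3: SPARE (3+7=10). 10 + next roll (4) = 14. Cumulative: 28
Frame 4: OPEN (4+1=5). Cumulative: 33
Frame 5: STRIKE. 10 + next two rolls (2+0) = 12. Cumulative: 45
Frame 6: OPEN (2+0=2). Cumulative: 47
Frame 7: OPEN (7+2=9). Cumulative: 56
Frame 8: STRIKE. 10 + next two rolls (10+10) = 30. Cumulative: 86
Frame 9: STRIKE. 10 + next two rolls (10+3) = 23. Cumulative: 109
Frame 10: STRIKE. Sum of all frame-10 rolls (10+3+4) = 17. Cumulative: 126

Answer: 126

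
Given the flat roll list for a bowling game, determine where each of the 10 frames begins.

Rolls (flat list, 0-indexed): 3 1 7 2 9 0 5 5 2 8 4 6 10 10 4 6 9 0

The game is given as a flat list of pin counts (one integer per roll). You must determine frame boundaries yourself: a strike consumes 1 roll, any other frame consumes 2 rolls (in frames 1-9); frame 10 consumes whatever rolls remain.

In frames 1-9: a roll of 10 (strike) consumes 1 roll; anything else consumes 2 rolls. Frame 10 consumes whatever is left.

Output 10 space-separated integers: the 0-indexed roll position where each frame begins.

Answer: 0 2 4 6 8 10 12 13 14 16

Derivation:
Frame 1 starts at roll index 0: rolls=3,1 (sum=4), consumes 2 rolls
Frame 2 starts at roll index 2: rolls=7,2 (sum=9), consumes 2 rolls
Frame 3 starts at roll index 4: rolls=9,0 (sum=9), consumes 2 rolls
Frame 4 starts at roll index 6: rolls=5,5 (sum=10), consumes 2 rolls
Frame 5 starts at roll index 8: rolls=2,8 (sum=10), consumes 2 rolls
Frame 6 starts at roll index 10: rolls=4,6 (sum=10), consumes 2 rolls
Frame 7 starts at roll index 12: roll=10 (strike), consumes 1 roll
Frame 8 starts at roll index 13: roll=10 (strike), consumes 1 roll
Frame 9 starts at roll index 14: rolls=4,6 (sum=10), consumes 2 rolls
Frame 10 starts at roll index 16: 2 remaining rolls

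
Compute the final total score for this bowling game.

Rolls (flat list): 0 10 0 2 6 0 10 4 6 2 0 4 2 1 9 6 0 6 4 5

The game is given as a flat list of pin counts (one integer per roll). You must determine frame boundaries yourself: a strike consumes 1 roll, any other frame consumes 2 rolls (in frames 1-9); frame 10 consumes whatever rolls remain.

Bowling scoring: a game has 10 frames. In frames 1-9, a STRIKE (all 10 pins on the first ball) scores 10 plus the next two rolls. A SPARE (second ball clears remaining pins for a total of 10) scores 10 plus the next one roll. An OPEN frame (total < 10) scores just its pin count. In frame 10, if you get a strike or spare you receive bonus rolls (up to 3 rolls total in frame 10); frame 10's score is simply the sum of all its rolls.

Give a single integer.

Frame 1: SPARE (0+10=10). 10 + next roll (0) = 10. Cumulative: 10
Frame 2: OPEN (0+2=2). Cumulative: 12
Frame 3: OPEN (6+0=6). Cumulative: 18
Frame 4: STRIKE. 10 + next two rolls (4+6) = 20. Cumulative: 38
Frame 5: SPARE (4+6=10). 10 + next roll (2) = 12. Cumulative: 50
Frame 6: OPEN (2+0=2). Cumulative: 52
Frame 7: OPEN (4+2=6). Cumulative: 58
Frame 8: SPARE (1+9=10). 10 + next roll (6) = 16. Cumulative: 74
Frame 9: OPEN (6+0=6). Cumulative: 80
Frame 10: SPARE. Sum of all frame-10 rolls (6+4+5) = 15. Cumulative: 95

Answer: 95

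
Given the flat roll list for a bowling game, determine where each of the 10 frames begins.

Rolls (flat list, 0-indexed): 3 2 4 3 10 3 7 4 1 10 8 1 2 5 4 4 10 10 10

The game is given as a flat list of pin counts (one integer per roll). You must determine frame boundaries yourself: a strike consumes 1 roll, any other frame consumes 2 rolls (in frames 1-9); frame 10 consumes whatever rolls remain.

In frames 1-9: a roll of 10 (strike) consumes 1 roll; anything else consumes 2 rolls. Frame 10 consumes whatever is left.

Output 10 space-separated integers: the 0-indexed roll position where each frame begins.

Answer: 0 2 4 5 7 9 10 12 14 16

Derivation:
Frame 1 starts at roll index 0: rolls=3,2 (sum=5), consumes 2 rolls
Frame 2 starts at roll index 2: rolls=4,3 (sum=7), consumes 2 rolls
Frame 3 starts at roll index 4: roll=10 (strike), consumes 1 roll
Frame 4 starts at roll index 5: rolls=3,7 (sum=10), consumes 2 rolls
Frame 5 starts at roll index 7: rolls=4,1 (sum=5), consumes 2 rolls
Frame 6 starts at roll index 9: roll=10 (strike), consumes 1 roll
Frame 7 starts at roll index 10: rolls=8,1 (sum=9), consumes 2 rolls
Frame 8 starts at roll index 12: rolls=2,5 (sum=7), consumes 2 rolls
Frame 9 starts at roll index 14: rolls=4,4 (sum=8), consumes 2 rolls
Frame 10 starts at roll index 16: 3 remaining rolls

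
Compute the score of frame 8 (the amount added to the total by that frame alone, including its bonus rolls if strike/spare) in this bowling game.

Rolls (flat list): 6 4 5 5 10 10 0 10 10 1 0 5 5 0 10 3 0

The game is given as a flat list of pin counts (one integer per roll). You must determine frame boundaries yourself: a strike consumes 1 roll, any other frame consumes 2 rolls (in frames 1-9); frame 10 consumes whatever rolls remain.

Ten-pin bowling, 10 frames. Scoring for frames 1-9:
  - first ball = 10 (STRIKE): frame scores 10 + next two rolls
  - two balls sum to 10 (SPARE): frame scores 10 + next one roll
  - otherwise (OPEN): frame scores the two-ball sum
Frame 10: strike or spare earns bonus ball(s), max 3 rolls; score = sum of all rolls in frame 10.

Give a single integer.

Frame 1: SPARE (6+4=10). 10 + next roll (5) = 15. Cumulative: 15
Frame 2: SPARE (5+5=10). 10 + next roll (10) = 20. Cumulative: 35
Frame 3: STRIKE. 10 + next two rolls (10+0) = 20. Cumulative: 55
Frame 4: STRIKE. 10 + next two rolls (0+10) = 20. Cumulative: 75
Frame 5: SPARE (0+10=10). 10 + next roll (10) = 20. Cumulative: 95
Frame 6: STRIKE. 10 + next two rolls (1+0) = 11. Cumulative: 106
Frame 7: OPEN (1+0=1). Cumulative: 107
Frame 8: SPARE (5+5=10). 10 + next roll (0) = 10. Cumulative: 117
Frame 9: SPARE (0+10=10). 10 + next roll (3) = 13. Cumulative: 130
Frame 10: OPEN. Sum of all frame-10 rolls (3+0) = 3. Cumulative: 133

Answer: 10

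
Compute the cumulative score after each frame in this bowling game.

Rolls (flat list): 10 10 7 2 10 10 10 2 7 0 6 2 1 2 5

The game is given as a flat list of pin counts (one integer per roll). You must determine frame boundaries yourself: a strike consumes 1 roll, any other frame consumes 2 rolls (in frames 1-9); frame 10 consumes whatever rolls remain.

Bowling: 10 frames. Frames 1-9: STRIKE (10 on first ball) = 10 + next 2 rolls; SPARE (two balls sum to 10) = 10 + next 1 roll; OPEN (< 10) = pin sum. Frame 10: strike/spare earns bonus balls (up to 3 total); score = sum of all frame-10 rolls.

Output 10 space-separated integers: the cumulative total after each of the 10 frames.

Frame 1: STRIKE. 10 + next two rolls (10+7) = 27. Cumulative: 27
Frame 2: STRIKE. 10 + next two rolls (7+2) = 19. Cumulative: 46
Frame 3: OPEN (7+2=9). Cumulative: 55
Frame 4: STRIKE. 10 + next two rolls (10+10) = 30. Cumulative: 85
Frame 5: STRIKE. 10 + next two rolls (10+2) = 22. Cumulative: 107
Frame 6: STRIKE. 10 + next two rolls (2+7) = 19. Cumulative: 126
Frame 7: OPEN (2+7=9). Cumulative: 135
Frame 8: OPEN (0+6=6). Cumulative: 141
Frame 9: OPEN (2+1=3). Cumulative: 144
Frame 10: OPEN. Sum of all frame-10 rolls (2+5) = 7. Cumulative: 151

Answer: 27 46 55 85 107 126 135 141 144 151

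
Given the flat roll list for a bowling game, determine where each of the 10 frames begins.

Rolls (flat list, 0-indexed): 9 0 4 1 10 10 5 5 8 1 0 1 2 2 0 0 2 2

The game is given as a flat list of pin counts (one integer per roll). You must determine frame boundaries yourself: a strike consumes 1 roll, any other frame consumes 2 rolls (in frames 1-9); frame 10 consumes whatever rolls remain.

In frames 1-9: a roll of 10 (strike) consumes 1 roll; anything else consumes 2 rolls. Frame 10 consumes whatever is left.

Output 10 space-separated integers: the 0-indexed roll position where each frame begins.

Answer: 0 2 4 5 6 8 10 12 14 16

Derivation:
Frame 1 starts at roll index 0: rolls=9,0 (sum=9), consumes 2 rolls
Frame 2 starts at roll index 2: rolls=4,1 (sum=5), consumes 2 rolls
Frame 3 starts at roll index 4: roll=10 (strike), consumes 1 roll
Frame 4 starts at roll index 5: roll=10 (strike), consumes 1 roll
Frame 5 starts at roll index 6: rolls=5,5 (sum=10), consumes 2 rolls
Frame 6 starts at roll index 8: rolls=8,1 (sum=9), consumes 2 rolls
Frame 7 starts at roll index 10: rolls=0,1 (sum=1), consumes 2 rolls
Frame 8 starts at roll index 12: rolls=2,2 (sum=4), consumes 2 rolls
Frame 9 starts at roll index 14: rolls=0,0 (sum=0), consumes 2 rolls
Frame 10 starts at roll index 16: 2 remaining rolls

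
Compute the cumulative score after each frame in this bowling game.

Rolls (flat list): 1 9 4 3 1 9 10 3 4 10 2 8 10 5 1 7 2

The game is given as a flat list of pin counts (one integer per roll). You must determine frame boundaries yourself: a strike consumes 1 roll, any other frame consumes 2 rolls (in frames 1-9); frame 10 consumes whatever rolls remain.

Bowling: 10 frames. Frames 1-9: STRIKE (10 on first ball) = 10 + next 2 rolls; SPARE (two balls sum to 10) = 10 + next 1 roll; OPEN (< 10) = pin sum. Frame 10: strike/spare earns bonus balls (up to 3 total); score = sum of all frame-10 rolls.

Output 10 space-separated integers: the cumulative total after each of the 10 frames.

Frame 1: SPARE (1+9=10). 10 + next roll (4) = 14. Cumulative: 14
Frame 2: OPEN (4+3=7). Cumulative: 21
Frame 3: SPARE (1+9=10). 10 + next roll (10) = 20. Cumulative: 41
Frame 4: STRIKE. 10 + next two rolls (3+4) = 17. Cumulative: 58
Frame 5: OPEN (3+4=7). Cumulative: 65
Frame 6: STRIKE. 10 + next two rolls (2+8) = 20. Cumulative: 85
Frame 7: SPARE (2+8=10). 10 + next roll (10) = 20. Cumulative: 105
Frame 8: STRIKE. 10 + next two rolls (5+1) = 16. Cumulative: 121
Frame 9: OPEN (5+1=6). Cumulative: 127
Frame 10: OPEN. Sum of all frame-10 rolls (7+2) = 9. Cumulative: 136

Answer: 14 21 41 58 65 85 105 121 127 136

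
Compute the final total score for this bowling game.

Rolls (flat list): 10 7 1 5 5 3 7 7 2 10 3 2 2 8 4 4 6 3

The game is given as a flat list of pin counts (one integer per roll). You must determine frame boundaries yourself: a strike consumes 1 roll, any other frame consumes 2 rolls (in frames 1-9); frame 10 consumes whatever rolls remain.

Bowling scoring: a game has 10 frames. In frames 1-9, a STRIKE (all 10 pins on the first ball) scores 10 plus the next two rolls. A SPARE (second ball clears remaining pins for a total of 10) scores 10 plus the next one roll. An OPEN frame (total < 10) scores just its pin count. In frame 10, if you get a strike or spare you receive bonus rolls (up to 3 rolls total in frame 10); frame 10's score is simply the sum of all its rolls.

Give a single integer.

Answer: 116

Derivation:
Frame 1: STRIKE. 10 + next two rolls (7+1) = 18. Cumulative: 18
Frame 2: OPEN (7+1=8). Cumulative: 26
Frame 3: SPARE (5+5=10). 10 + next roll (3) = 13. Cumulative: 39
Frame 4: SPARE (3+7=10). 10 + next roll (7) = 17. Cumulative: 56
Frame 5: OPEN (7+2=9). Cumulative: 65
Frame 6: STRIKE. 10 + next two rolls (3+2) = 15. Cumulative: 80
Frame 7: OPEN (3+2=5). Cumulative: 85
Frame 8: SPARE (2+8=10). 10 + next roll (4) = 14. Cumulative: 99
Frame 9: OPEN (4+4=8). Cumulative: 107
Frame 10: OPEN. Sum of all frame-10 rolls (6+3) = 9. Cumulative: 116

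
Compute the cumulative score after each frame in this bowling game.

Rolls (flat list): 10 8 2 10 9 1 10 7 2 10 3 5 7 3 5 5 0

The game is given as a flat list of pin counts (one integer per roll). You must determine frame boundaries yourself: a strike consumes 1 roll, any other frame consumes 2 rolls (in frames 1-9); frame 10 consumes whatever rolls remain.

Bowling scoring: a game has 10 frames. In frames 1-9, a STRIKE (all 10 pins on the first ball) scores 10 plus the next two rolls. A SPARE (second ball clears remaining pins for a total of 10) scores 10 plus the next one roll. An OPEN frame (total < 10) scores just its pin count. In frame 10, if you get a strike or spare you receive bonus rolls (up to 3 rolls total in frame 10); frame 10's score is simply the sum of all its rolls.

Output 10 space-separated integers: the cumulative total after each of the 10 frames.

Frame 1: STRIKE. 10 + next two rolls (8+2) = 20. Cumulative: 20
Frame 2: SPARE (8+2=10). 10 + next roll (10) = 20. Cumulative: 40
Frame 3: STRIKE. 10 + next two rolls (9+1) = 20. Cumulative: 60
Frame 4: SPARE (9+1=10). 10 + next roll (10) = 20. Cumulative: 80
Frame 5: STRIKE. 10 + next two rolls (7+2) = 19. Cumulative: 99
Frame 6: OPEN (7+2=9). Cumulative: 108
Frame 7: STRIKE. 10 + next two rolls (3+5) = 18. Cumulative: 126
Frame 8: OPEN (3+5=8). Cumulative: 134
Frame 9: SPARE (7+3=10). 10 + next roll (5) = 15. Cumulative: 149
Frame 10: SPARE. Sum of all frame-10 rolls (5+5+0) = 10. Cumulative: 159

Answer: 20 40 60 80 99 108 126 134 149 159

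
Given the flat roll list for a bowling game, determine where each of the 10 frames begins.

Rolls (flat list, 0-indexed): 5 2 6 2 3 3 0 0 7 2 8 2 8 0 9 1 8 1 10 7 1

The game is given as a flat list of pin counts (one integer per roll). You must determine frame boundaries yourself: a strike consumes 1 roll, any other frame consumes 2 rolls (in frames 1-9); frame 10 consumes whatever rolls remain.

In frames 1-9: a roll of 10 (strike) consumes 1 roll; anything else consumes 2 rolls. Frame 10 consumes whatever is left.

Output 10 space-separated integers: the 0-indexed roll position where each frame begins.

Answer: 0 2 4 6 8 10 12 14 16 18

Derivation:
Frame 1 starts at roll index 0: rolls=5,2 (sum=7), consumes 2 rolls
Frame 2 starts at roll index 2: rolls=6,2 (sum=8), consumes 2 rolls
Frame 3 starts at roll index 4: rolls=3,3 (sum=6), consumes 2 rolls
Frame 4 starts at roll index 6: rolls=0,0 (sum=0), consumes 2 rolls
Frame 5 starts at roll index 8: rolls=7,2 (sum=9), consumes 2 rolls
Frame 6 starts at roll index 10: rolls=8,2 (sum=10), consumes 2 rolls
Frame 7 starts at roll index 12: rolls=8,0 (sum=8), consumes 2 rolls
Frame 8 starts at roll index 14: rolls=9,1 (sum=10), consumes 2 rolls
Frame 9 starts at roll index 16: rolls=8,1 (sum=9), consumes 2 rolls
Frame 10 starts at roll index 18: 3 remaining rolls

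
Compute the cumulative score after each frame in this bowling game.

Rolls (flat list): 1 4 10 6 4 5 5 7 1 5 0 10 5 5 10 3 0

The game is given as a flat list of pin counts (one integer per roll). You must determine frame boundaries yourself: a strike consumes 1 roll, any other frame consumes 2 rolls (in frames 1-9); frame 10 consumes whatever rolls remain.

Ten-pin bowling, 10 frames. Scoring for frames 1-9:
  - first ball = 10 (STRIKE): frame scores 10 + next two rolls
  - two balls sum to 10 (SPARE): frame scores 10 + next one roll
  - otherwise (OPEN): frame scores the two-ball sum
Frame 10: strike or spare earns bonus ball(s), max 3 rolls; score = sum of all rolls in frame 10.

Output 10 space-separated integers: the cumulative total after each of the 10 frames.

Answer: 5 25 40 57 65 70 90 110 123 126

Derivation:
Frame 1: OPEN (1+4=5). Cumulative: 5
Frame 2: STRIKE. 10 + next two rolls (6+4) = 20. Cumulative: 25
Frame 3: SPARE (6+4=10). 10 + next roll (5) = 15. Cumulative: 40
Frame 4: SPARE (5+5=10). 10 + next roll (7) = 17. Cumulative: 57
Frame 5: OPEN (7+1=8). Cumulative: 65
Frame 6: OPEN (5+0=5). Cumulative: 70
Frame 7: STRIKE. 10 + next two rolls (5+5) = 20. Cumulative: 90
Frame 8: SPARE (5+5=10). 10 + next roll (10) = 20. Cumulative: 110
Frame 9: STRIKE. 10 + next two rolls (3+0) = 13. Cumulative: 123
Frame 10: OPEN. Sum of all frame-10 rolls (3+0) = 3. Cumulative: 126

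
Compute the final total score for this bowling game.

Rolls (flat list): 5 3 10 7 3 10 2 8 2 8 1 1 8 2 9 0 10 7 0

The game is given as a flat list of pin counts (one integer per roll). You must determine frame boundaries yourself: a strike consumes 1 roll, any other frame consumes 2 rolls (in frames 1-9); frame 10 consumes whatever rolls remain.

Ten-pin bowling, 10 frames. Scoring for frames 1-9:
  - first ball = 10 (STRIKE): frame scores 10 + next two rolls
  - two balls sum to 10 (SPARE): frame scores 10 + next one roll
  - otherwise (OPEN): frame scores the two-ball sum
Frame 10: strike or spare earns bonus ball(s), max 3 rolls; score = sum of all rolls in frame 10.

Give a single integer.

Answer: 138

Derivation:
Frame 1: OPEN (5+3=8). Cumulative: 8
Frame 2: STRIKE. 10 + next two rolls (7+3) = 20. Cumulative: 28
Frame 3: SPARE (7+3=10). 10 + next roll (10) = 20. Cumulative: 48
Frame 4: STRIKE. 10 + next two rolls (2+8) = 20. Cumulative: 68
Frame 5: SPARE (2+8=10). 10 + next roll (2) = 12. Cumulative: 80
Frame 6: SPARE (2+8=10). 10 + next roll (1) = 11. Cumulative: 91
Frame 7: OPEN (1+1=2). Cumulative: 93
Frame 8: SPARE (8+2=10). 10 + next roll (9) = 19. Cumulative: 112
Frame 9: OPEN (9+0=9). Cumulative: 121
Frame 10: STRIKE. Sum of all frame-10 rolls (10+7+0) = 17. Cumulative: 138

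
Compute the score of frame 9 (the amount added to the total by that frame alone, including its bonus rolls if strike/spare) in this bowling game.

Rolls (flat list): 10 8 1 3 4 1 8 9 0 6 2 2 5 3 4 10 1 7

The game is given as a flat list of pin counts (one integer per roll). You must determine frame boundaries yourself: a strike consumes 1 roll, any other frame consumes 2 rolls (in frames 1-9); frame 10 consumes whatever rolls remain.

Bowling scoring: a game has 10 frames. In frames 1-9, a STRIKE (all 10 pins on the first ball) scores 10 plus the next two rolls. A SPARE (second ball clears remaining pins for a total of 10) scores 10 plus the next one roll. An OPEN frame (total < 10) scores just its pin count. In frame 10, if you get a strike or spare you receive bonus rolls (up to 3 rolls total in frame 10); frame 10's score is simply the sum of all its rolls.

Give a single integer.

Frame 1: STRIKE. 10 + next two rolls (8+1) = 19. Cumulative: 19
Frame 2: OPEN (8+1=9). Cumulative: 28
Frame 3: OPEN (3+4=7). Cumulative: 35
Frame 4: OPEN (1+8=9). Cumulative: 44
Frame 5: OPEN (9+0=9). Cumulative: 53
Frame 6: OPEN (6+2=8). Cumulative: 61
Frame 7: OPEN (2+5=7). Cumulative: 68
Frame 8: OPEN (3+4=7). Cumulative: 75
Frame 9: STRIKE. 10 + next two rolls (1+7) = 18. Cumulative: 93
Frame 10: OPEN. Sum of all frame-10 rolls (1+7) = 8. Cumulative: 101

Answer: 18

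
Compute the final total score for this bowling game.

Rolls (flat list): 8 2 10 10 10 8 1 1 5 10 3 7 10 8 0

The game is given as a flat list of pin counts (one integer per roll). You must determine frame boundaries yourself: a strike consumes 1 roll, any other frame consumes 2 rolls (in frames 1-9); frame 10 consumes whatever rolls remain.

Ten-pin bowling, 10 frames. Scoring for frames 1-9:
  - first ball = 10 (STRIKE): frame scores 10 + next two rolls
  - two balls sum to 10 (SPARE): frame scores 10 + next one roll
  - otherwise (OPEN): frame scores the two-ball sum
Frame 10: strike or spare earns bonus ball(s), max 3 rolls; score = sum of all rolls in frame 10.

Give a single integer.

Frame 1: SPARE (8+2=10). 10 + next roll (10) = 20. Cumulative: 20
Frame 2: STRIKE. 10 + next two rolls (10+10) = 30. Cumulative: 50
Frame 3: STRIKE. 10 + next two rolls (10+8) = 28. Cumulative: 78
Frame 4: STRIKE. 10 + next two rolls (8+1) = 19. Cumulative: 97
Frame 5: OPEN (8+1=9). Cumulative: 106
Frame 6: OPEN (1+5=6). Cumulative: 112
Frame 7: STRIKE. 10 + next two rolls (3+7) = 20. Cumulative: 132
Frame 8: SPARE (3+7=10). 10 + next roll (10) = 20. Cumulative: 152
Frame 9: STRIKE. 10 + next two rolls (8+0) = 18. Cumulative: 170
Frame 10: OPEN. Sum of all frame-10 rolls (8+0) = 8. Cumulative: 178

Answer: 178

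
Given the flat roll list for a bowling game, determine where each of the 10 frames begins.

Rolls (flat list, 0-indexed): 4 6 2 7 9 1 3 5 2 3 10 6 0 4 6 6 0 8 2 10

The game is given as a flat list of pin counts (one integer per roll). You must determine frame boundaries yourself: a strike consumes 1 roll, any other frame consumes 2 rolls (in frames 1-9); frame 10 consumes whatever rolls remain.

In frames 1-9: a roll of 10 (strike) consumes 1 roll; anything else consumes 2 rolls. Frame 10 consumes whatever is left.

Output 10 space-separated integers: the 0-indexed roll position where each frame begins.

Answer: 0 2 4 6 8 10 11 13 15 17

Derivation:
Frame 1 starts at roll index 0: rolls=4,6 (sum=10), consumes 2 rolls
Frame 2 starts at roll index 2: rolls=2,7 (sum=9), consumes 2 rolls
Frame 3 starts at roll index 4: rolls=9,1 (sum=10), consumes 2 rolls
Frame 4 starts at roll index 6: rolls=3,5 (sum=8), consumes 2 rolls
Frame 5 starts at roll index 8: rolls=2,3 (sum=5), consumes 2 rolls
Frame 6 starts at roll index 10: roll=10 (strike), consumes 1 roll
Frame 7 starts at roll index 11: rolls=6,0 (sum=6), consumes 2 rolls
Frame 8 starts at roll index 13: rolls=4,6 (sum=10), consumes 2 rolls
Frame 9 starts at roll index 15: rolls=6,0 (sum=6), consumes 2 rolls
Frame 10 starts at roll index 17: 3 remaining rolls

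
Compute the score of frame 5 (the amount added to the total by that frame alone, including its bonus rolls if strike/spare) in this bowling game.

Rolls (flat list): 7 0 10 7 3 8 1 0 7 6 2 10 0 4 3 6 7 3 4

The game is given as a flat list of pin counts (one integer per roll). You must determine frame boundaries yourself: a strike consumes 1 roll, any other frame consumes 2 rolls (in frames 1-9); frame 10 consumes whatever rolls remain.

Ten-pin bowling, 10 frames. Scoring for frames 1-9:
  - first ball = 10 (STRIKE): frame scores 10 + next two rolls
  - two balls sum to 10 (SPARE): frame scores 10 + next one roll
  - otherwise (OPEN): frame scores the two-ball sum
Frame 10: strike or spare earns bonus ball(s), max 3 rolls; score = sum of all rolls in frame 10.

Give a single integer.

Answer: 7

Derivation:
Frame 1: OPEN (7+0=7). Cumulative: 7
Frame 2: STRIKE. 10 + next two rolls (7+3) = 20. Cumulative: 27
Frame 3: SPARE (7+3=10). 10 + next roll (8) = 18. Cumulative: 45
Frame 4: OPEN (8+1=9). Cumulative: 54
Frame 5: OPEN (0+7=7). Cumulative: 61
Frame 6: OPEN (6+2=8). Cumulative: 69
Frame 7: STRIKE. 10 + next two rolls (0+4) = 14. Cumulative: 83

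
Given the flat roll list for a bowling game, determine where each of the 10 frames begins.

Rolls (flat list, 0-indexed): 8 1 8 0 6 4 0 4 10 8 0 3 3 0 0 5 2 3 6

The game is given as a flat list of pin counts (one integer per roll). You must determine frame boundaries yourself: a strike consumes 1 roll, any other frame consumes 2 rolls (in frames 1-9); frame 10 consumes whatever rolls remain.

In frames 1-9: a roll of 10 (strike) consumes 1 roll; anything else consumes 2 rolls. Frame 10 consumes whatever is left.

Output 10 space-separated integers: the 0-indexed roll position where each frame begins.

Frame 1 starts at roll index 0: rolls=8,1 (sum=9), consumes 2 rolls
Frame 2 starts at roll index 2: rolls=8,0 (sum=8), consumes 2 rolls
Frame 3 starts at roll index 4: rolls=6,4 (sum=10), consumes 2 rolls
Frame 4 starts at roll index 6: rolls=0,4 (sum=4), consumes 2 rolls
Frame 5 starts at roll index 8: roll=10 (strike), consumes 1 roll
Frame 6 starts at roll index 9: rolls=8,0 (sum=8), consumes 2 rolls
Frame 7 starts at roll index 11: rolls=3,3 (sum=6), consumes 2 rolls
Frame 8 starts at roll index 13: rolls=0,0 (sum=0), consumes 2 rolls
Frame 9 starts at roll index 15: rolls=5,2 (sum=7), consumes 2 rolls
Frame 10 starts at roll index 17: 2 remaining rolls

Answer: 0 2 4 6 8 9 11 13 15 17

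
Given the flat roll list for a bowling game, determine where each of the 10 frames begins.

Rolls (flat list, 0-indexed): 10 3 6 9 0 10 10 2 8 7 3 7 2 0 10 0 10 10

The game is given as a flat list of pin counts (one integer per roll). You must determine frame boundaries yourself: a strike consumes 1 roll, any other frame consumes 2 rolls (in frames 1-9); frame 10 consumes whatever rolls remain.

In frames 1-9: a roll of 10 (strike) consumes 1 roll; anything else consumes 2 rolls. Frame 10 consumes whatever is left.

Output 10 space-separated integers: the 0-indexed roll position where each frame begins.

Frame 1 starts at roll index 0: roll=10 (strike), consumes 1 roll
Frame 2 starts at roll index 1: rolls=3,6 (sum=9), consumes 2 rolls
Frame 3 starts at roll index 3: rolls=9,0 (sum=9), consumes 2 rolls
Frame 4 starts at roll index 5: roll=10 (strike), consumes 1 roll
Frame 5 starts at roll index 6: roll=10 (strike), consumes 1 roll
Frame 6 starts at roll index 7: rolls=2,8 (sum=10), consumes 2 rolls
Frame 7 starts at roll index 9: rolls=7,3 (sum=10), consumes 2 rolls
Frame 8 starts at roll index 11: rolls=7,2 (sum=9), consumes 2 rolls
Frame 9 starts at roll index 13: rolls=0,10 (sum=10), consumes 2 rolls
Frame 10 starts at roll index 15: 3 remaining rolls

Answer: 0 1 3 5 6 7 9 11 13 15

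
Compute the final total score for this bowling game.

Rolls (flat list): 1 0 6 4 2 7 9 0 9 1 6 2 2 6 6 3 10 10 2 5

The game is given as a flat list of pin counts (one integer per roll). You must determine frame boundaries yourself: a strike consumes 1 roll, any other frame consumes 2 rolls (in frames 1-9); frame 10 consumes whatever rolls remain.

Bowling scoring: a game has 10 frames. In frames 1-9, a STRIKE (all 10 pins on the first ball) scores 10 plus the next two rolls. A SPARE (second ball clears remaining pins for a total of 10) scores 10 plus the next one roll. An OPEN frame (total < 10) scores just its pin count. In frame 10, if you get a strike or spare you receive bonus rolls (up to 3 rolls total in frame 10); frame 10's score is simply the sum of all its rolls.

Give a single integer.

Frame 1: OPEN (1+0=1). Cumulative: 1
Frame 2: SPARE (6+4=10). 10 + next roll (2) = 12. Cumulative: 13
Frame 3: OPEN (2+7=9). Cumulative: 22
Frame 4: OPEN (9+0=9). Cumulative: 31
Frame 5: SPARE (9+1=10). 10 + next roll (6) = 16. Cumulative: 47
Frame 6: OPEN (6+2=8). Cumulative: 55
Frame 7: OPEN (2+6=8). Cumulative: 63
Frame 8: OPEN (6+3=9). Cumulative: 72
Frame 9: STRIKE. 10 + next two rolls (10+2) = 22. Cumulative: 94
Frame 10: STRIKE. Sum of all frame-10 rolls (10+2+5) = 17. Cumulative: 111

Answer: 111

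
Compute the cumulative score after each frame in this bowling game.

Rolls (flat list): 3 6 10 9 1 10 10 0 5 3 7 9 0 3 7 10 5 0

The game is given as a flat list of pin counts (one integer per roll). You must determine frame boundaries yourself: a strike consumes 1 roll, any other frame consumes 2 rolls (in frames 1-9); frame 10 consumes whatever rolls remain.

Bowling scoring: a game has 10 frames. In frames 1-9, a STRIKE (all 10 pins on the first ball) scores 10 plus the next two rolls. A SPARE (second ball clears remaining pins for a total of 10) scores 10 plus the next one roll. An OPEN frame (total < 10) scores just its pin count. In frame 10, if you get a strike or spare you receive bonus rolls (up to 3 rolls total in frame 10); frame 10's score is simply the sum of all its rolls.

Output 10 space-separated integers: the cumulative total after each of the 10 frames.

Answer: 9 29 49 69 84 89 108 117 137 152

Derivation:
Frame 1: OPEN (3+6=9). Cumulative: 9
Frame 2: STRIKE. 10 + next two rolls (9+1) = 20. Cumulative: 29
Frame 3: SPARE (9+1=10). 10 + next roll (10) = 20. Cumulative: 49
Frame 4: STRIKE. 10 + next two rolls (10+0) = 20. Cumulative: 69
Frame 5: STRIKE. 10 + next two rolls (0+5) = 15. Cumulative: 84
Frame 6: OPEN (0+5=5). Cumulative: 89
Frame 7: SPARE (3+7=10). 10 + next roll (9) = 19. Cumulative: 108
Frame 8: OPEN (9+0=9). Cumulative: 117
Frame 9: SPARE (3+7=10). 10 + next roll (10) = 20. Cumulative: 137
Frame 10: STRIKE. Sum of all frame-10 rolls (10+5+0) = 15. Cumulative: 152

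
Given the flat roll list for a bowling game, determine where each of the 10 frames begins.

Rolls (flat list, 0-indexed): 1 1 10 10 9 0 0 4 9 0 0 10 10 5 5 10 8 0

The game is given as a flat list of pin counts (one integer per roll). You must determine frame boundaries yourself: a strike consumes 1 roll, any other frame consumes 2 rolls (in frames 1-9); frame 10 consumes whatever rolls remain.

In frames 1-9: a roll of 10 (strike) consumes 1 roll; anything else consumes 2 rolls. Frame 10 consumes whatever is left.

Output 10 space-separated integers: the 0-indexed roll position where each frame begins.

Frame 1 starts at roll index 0: rolls=1,1 (sum=2), consumes 2 rolls
Frame 2 starts at roll index 2: roll=10 (strike), consumes 1 roll
Frame 3 starts at roll index 3: roll=10 (strike), consumes 1 roll
Frame 4 starts at roll index 4: rolls=9,0 (sum=9), consumes 2 rolls
Frame 5 starts at roll index 6: rolls=0,4 (sum=4), consumes 2 rolls
Frame 6 starts at roll index 8: rolls=9,0 (sum=9), consumes 2 rolls
Frame 7 starts at roll index 10: rolls=0,10 (sum=10), consumes 2 rolls
Frame 8 starts at roll index 12: roll=10 (strike), consumes 1 roll
Frame 9 starts at roll index 13: rolls=5,5 (sum=10), consumes 2 rolls
Frame 10 starts at roll index 15: 3 remaining rolls

Answer: 0 2 3 4 6 8 10 12 13 15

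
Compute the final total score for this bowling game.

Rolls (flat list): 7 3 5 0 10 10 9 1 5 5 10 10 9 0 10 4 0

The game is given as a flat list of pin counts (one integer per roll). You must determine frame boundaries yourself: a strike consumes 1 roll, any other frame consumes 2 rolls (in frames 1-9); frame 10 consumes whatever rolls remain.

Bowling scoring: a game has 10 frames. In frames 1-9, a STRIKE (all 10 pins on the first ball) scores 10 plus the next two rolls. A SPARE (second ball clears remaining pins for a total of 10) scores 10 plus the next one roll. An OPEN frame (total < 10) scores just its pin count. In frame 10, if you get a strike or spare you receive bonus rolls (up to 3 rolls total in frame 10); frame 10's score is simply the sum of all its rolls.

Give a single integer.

Frame 1: SPARE (7+3=10). 10 + next roll (5) = 15. Cumulative: 15
Frame 2: OPEN (5+0=5). Cumulative: 20
Frame 3: STRIKE. 10 + next two rolls (10+9) = 29. Cumulative: 49
Frame 4: STRIKE. 10 + next two rolls (9+1) = 20. Cumulative: 69
Frame 5: SPARE (9+1=10). 10 + next roll (5) = 15. Cumulative: 84
Frame 6: SPARE (5+5=10). 10 + next roll (10) = 20. Cumulative: 104
Frame 7: STRIKE. 10 + next two rolls (10+9) = 29. Cumulative: 133
Frame 8: STRIKE. 10 + next two rolls (9+0) = 19. Cumulative: 152
Frame 9: OPEN (9+0=9). Cumulative: 161
Frame 10: STRIKE. Sum of all frame-10 rolls (10+4+0) = 14. Cumulative: 175

Answer: 175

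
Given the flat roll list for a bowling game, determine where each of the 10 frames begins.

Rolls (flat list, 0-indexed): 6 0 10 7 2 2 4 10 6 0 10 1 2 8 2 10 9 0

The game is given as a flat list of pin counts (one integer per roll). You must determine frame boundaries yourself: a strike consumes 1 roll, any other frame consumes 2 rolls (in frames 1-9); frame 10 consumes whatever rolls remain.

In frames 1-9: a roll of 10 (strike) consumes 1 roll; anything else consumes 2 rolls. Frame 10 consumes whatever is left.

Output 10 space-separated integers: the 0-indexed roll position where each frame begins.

Answer: 0 2 3 5 7 8 10 11 13 15

Derivation:
Frame 1 starts at roll index 0: rolls=6,0 (sum=6), consumes 2 rolls
Frame 2 starts at roll index 2: roll=10 (strike), consumes 1 roll
Frame 3 starts at roll index 3: rolls=7,2 (sum=9), consumes 2 rolls
Frame 4 starts at roll index 5: rolls=2,4 (sum=6), consumes 2 rolls
Frame 5 starts at roll index 7: roll=10 (strike), consumes 1 roll
Frame 6 starts at roll index 8: rolls=6,0 (sum=6), consumes 2 rolls
Frame 7 starts at roll index 10: roll=10 (strike), consumes 1 roll
Frame 8 starts at roll index 11: rolls=1,2 (sum=3), consumes 2 rolls
Frame 9 starts at roll index 13: rolls=8,2 (sum=10), consumes 2 rolls
Frame 10 starts at roll index 15: 3 remaining rolls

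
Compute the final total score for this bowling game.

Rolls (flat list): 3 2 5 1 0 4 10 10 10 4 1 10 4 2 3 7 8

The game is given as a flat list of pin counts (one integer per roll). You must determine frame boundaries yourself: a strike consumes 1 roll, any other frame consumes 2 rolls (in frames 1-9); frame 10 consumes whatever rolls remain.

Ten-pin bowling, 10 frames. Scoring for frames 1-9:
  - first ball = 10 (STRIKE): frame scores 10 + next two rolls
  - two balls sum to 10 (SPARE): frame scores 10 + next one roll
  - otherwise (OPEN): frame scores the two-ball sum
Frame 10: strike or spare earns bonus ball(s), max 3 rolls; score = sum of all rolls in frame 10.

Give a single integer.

Frame 1: OPEN (3+2=5). Cumulative: 5
Frame 2: OPEN (5+1=6). Cumulative: 11
Frame 3: OPEN (0+4=4). Cumulative: 15
Frame 4: STRIKE. 10 + next two rolls (10+10) = 30. Cumulative: 45
Frame 5: STRIKE. 10 + next two rolls (10+4) = 24. Cumulative: 69
Frame 6: STRIKE. 10 + next two rolls (4+1) = 15. Cumulative: 84
Frame 7: OPEN (4+1=5). Cumulative: 89
Frame 8: STRIKE. 10 + next two rolls (4+2) = 16. Cumulative: 105
Frame 9: OPEN (4+2=6). Cumulative: 111
Frame 10: SPARE. Sum of all frame-10 rolls (3+7+8) = 18. Cumulative: 129

Answer: 129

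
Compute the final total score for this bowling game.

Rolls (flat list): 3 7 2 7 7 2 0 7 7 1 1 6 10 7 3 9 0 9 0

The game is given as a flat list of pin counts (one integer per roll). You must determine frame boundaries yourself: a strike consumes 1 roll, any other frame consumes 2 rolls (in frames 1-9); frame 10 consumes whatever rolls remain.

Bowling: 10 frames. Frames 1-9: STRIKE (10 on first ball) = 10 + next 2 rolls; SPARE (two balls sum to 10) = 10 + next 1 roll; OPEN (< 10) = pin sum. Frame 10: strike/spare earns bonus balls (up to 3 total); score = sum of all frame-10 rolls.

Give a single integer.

Frame 1: SPARE (3+7=10). 10 + next roll (2) = 12. Cumulative: 12
Frame 2: OPEN (2+7=9). Cumulative: 21
Frame 3: OPEN (7+2=9). Cumulative: 30
Frame 4: OPEN (0+7=7). Cumulative: 37
Frame 5: OPEN (7+1=8). Cumulative: 45
Frame 6: OPEN (1+6=7). Cumulative: 52
Frame 7: STRIKE. 10 + next two rolls (7+3) = 20. Cumulative: 72
Frame 8: SPARE (7+3=10). 10 + next roll (9) = 19. Cumulative: 91
Frame 9: OPEN (9+0=9). Cumulative: 100
Frame 10: OPEN. Sum of all frame-10 rolls (9+0) = 9. Cumulative: 109

Answer: 109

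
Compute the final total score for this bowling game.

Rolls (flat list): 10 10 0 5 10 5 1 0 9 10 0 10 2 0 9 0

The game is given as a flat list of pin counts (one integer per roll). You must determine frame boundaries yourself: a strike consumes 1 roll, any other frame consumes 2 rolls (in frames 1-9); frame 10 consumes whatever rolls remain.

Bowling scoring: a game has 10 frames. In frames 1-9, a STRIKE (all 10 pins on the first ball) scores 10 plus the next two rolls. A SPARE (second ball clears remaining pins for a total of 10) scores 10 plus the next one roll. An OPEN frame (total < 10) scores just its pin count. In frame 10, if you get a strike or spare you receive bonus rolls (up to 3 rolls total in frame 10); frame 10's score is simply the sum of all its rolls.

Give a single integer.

Answer: 114

Derivation:
Frame 1: STRIKE. 10 + next two rolls (10+0) = 20. Cumulative: 20
Frame 2: STRIKE. 10 + next two rolls (0+5) = 15. Cumulative: 35
Frame 3: OPEN (0+5=5). Cumulative: 40
Frame 4: STRIKE. 10 + next two rolls (5+1) = 16. Cumulative: 56
Frame 5: OPEN (5+1=6). Cumulative: 62
Frame 6: OPEN (0+9=9). Cumulative: 71
Frame 7: STRIKE. 10 + next two rolls (0+10) = 20. Cumulative: 91
Frame 8: SPARE (0+10=10). 10 + next roll (2) = 12. Cumulative: 103
Frame 9: OPEN (2+0=2). Cumulative: 105
Frame 10: OPEN. Sum of all frame-10 rolls (9+0) = 9. Cumulative: 114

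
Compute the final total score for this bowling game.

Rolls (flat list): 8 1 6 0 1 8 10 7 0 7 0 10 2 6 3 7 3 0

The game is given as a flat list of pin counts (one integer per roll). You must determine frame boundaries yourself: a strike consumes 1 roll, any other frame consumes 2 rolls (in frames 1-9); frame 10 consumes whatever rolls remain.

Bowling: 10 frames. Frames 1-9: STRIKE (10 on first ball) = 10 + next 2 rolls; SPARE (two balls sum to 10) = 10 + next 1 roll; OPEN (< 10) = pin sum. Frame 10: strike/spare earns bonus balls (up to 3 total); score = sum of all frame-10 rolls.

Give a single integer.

Answer: 97

Derivation:
Frame 1: OPEN (8+1=9). Cumulative: 9
Frame 2: OPEN (6+0=6). Cumulative: 15
Frame 3: OPEN (1+8=9). Cumulative: 24
Frame 4: STRIKE. 10 + next two rolls (7+0) = 17. Cumulative: 41
Frame 5: OPEN (7+0=7). Cumulative: 48
Frame 6: OPEN (7+0=7). Cumulative: 55
Frame 7: STRIKE. 10 + next two rolls (2+6) = 18. Cumulative: 73
Frame 8: OPEN (2+6=8). Cumulative: 81
Frame 9: SPARE (3+7=10). 10 + next roll (3) = 13. Cumulative: 94
Frame 10: OPEN. Sum of all frame-10 rolls (3+0) = 3. Cumulative: 97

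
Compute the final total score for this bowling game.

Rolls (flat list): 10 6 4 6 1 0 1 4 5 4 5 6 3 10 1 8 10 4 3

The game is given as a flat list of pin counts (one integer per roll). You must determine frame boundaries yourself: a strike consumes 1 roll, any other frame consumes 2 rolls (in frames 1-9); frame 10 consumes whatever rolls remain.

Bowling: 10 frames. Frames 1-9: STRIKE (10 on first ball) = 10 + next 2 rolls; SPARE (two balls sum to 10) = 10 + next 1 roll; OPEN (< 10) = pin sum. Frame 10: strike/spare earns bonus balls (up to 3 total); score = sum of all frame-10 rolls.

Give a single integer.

Answer: 116

Derivation:
Frame 1: STRIKE. 10 + next two rolls (6+4) = 20. Cumulative: 20
Frame 2: SPARE (6+4=10). 10 + next roll (6) = 16. Cumulative: 36
Frame 3: OPEN (6+1=7). Cumulative: 43
Frame 4: OPEN (0+1=1). Cumulative: 44
Frame 5: OPEN (4+5=9). Cumulative: 53
Frame 6: OPEN (4+5=9). Cumulative: 62
Frame 7: OPEN (6+3=9). Cumulative: 71
Frame 8: STRIKE. 10 + next two rolls (1+8) = 19. Cumulative: 90
Frame 9: OPEN (1+8=9). Cumulative: 99
Frame 10: STRIKE. Sum of all frame-10 rolls (10+4+3) = 17. Cumulative: 116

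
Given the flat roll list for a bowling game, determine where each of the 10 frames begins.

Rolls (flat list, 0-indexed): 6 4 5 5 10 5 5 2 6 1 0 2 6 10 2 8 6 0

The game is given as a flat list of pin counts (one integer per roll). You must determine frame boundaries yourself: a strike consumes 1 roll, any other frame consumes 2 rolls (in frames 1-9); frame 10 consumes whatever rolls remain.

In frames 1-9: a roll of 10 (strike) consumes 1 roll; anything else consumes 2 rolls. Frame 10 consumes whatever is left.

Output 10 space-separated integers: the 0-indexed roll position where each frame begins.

Answer: 0 2 4 5 7 9 11 13 14 16

Derivation:
Frame 1 starts at roll index 0: rolls=6,4 (sum=10), consumes 2 rolls
Frame 2 starts at roll index 2: rolls=5,5 (sum=10), consumes 2 rolls
Frame 3 starts at roll index 4: roll=10 (strike), consumes 1 roll
Frame 4 starts at roll index 5: rolls=5,5 (sum=10), consumes 2 rolls
Frame 5 starts at roll index 7: rolls=2,6 (sum=8), consumes 2 rolls
Frame 6 starts at roll index 9: rolls=1,0 (sum=1), consumes 2 rolls
Frame 7 starts at roll index 11: rolls=2,6 (sum=8), consumes 2 rolls
Frame 8 starts at roll index 13: roll=10 (strike), consumes 1 roll
Frame 9 starts at roll index 14: rolls=2,8 (sum=10), consumes 2 rolls
Frame 10 starts at roll index 16: 2 remaining rolls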